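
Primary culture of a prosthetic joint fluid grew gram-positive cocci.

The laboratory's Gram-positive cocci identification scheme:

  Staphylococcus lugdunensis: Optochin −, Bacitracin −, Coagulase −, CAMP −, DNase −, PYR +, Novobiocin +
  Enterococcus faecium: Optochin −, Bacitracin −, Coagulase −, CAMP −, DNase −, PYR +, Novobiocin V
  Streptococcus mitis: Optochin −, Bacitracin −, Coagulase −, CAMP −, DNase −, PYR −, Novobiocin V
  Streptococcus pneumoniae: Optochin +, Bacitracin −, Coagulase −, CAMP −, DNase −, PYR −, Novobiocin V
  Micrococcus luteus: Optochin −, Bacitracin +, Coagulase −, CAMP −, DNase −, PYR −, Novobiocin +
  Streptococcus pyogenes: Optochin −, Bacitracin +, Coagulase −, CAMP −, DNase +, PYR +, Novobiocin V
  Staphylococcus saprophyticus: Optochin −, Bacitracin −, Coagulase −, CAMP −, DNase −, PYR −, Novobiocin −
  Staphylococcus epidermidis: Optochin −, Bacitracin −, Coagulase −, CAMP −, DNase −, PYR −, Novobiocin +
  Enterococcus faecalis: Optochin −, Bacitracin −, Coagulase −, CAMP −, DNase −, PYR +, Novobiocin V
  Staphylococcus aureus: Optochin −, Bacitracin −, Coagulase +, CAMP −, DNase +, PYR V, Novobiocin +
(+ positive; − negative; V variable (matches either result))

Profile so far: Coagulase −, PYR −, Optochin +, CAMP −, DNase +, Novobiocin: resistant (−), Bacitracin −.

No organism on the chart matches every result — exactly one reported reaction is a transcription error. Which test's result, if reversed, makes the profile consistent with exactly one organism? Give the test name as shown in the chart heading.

DNase

As reported, no row in the chart matches all 7 reactions.
Reversing PYR → still no organism matches.
Reversing Novobiocin → still no organism matches.
Reversing Coagulase → still no organism matches.
Reversing CAMP → still no organism matches.
Reversing Optochin → still no organism matches.
Reversing DNase (to −) → unique match: Streptococcus pneumoniae.
Reversing Bacitracin → still no organism matches.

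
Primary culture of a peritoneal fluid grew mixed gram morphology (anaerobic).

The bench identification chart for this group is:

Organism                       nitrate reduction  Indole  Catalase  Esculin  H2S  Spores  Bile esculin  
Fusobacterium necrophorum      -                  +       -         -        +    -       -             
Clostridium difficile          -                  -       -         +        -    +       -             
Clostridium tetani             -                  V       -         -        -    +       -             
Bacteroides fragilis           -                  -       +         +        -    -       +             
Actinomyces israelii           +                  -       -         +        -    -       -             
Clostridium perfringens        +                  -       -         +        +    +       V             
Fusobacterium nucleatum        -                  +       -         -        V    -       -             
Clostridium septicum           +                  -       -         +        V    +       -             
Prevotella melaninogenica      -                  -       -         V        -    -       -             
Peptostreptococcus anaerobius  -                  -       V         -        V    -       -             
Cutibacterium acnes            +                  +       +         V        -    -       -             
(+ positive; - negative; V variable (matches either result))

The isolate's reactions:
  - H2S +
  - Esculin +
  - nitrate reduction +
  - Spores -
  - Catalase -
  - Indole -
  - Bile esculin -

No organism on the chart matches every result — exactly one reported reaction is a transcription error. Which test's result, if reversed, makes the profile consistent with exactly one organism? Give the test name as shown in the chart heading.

H2S

As reported, no row in the chart matches all 7 reactions.
Reversing Spores → 2 organisms match (not unique).
Reversing Catalase → still no organism matches.
Reversing H2S (to -) → unique match: Actinomyces israelii.
Reversing Indole → still no organism matches.
Reversing nitrate reduction → still no organism matches.
Reversing Esculin → still no organism matches.
Reversing Bile esculin → still no organism matches.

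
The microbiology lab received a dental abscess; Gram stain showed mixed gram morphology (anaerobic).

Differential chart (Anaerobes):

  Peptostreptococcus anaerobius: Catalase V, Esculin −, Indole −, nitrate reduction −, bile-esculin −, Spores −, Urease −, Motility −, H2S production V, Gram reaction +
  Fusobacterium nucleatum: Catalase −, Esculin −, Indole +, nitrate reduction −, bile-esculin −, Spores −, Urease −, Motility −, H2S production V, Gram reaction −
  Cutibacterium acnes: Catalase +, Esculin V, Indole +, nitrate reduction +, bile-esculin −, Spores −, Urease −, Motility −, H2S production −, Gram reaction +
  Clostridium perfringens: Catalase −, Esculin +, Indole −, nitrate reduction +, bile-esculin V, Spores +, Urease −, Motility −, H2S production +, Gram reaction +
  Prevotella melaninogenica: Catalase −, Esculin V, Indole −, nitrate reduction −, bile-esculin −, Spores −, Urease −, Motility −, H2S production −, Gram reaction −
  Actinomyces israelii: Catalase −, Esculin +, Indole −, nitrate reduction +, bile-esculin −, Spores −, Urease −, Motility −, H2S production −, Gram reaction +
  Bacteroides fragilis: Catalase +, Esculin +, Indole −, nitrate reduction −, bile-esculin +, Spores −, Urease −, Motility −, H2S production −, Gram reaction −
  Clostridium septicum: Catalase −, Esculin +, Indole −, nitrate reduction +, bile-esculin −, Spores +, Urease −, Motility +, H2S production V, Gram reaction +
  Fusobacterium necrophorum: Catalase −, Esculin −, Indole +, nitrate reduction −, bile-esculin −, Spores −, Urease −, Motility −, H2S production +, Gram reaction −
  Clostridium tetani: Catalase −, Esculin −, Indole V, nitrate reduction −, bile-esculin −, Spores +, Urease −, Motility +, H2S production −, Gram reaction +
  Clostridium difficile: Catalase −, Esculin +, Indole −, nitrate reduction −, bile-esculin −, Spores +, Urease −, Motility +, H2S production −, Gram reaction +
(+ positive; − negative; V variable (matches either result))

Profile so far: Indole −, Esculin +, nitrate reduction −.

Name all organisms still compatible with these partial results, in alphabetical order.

Esculin +: excludes Peptostreptococcus anaerobius, Fusobacterium nucleatum, Fusobacterium necrophorum, Clostridium tetani — 7 left.
Indole −: excludes Cutibacterium acnes — 6 left.
nitrate reduction −: excludes Clostridium perfringens, Actinomyces israelii, Clostridium septicum — 3 left.

Bacteroides fragilis, Clostridium difficile, Prevotella melaninogenica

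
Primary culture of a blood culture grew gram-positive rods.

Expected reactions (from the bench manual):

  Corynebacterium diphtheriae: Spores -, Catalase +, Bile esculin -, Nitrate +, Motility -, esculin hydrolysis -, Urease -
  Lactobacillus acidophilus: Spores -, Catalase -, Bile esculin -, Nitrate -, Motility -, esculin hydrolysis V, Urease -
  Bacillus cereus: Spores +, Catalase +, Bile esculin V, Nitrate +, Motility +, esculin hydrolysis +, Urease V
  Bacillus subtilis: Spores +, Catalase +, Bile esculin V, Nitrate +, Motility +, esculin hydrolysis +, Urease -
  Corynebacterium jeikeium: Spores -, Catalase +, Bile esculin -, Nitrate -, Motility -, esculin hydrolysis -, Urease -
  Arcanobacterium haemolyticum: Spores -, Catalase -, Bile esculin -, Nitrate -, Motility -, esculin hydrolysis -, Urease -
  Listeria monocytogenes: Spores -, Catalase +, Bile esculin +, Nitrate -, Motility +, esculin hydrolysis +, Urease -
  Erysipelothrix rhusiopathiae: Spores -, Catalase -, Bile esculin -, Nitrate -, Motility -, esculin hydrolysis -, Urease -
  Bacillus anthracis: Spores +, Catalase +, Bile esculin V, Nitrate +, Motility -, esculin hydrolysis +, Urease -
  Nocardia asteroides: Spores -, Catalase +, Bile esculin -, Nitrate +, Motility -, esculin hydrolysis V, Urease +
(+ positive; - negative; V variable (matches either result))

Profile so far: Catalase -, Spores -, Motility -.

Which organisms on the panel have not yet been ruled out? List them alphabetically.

Arcanobacterium haemolyticum, Erysipelothrix rhusiopathiae, Lactobacillus acidophilus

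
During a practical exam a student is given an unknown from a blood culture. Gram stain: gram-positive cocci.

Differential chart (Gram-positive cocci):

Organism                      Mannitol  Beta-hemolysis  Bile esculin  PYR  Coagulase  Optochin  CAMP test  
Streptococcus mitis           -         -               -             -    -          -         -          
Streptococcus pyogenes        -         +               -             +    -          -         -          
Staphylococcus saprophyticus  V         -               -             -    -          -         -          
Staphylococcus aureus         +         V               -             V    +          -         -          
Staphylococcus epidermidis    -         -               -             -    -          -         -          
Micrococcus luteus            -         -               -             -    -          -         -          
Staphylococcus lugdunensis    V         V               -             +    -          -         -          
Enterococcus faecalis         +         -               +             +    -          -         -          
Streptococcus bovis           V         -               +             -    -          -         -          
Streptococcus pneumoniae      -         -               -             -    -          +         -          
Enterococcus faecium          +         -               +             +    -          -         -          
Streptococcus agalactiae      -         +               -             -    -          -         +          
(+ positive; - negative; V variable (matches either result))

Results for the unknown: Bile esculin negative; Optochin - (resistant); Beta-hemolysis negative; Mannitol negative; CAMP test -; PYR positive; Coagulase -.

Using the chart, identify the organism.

Staphylococcus lugdunensis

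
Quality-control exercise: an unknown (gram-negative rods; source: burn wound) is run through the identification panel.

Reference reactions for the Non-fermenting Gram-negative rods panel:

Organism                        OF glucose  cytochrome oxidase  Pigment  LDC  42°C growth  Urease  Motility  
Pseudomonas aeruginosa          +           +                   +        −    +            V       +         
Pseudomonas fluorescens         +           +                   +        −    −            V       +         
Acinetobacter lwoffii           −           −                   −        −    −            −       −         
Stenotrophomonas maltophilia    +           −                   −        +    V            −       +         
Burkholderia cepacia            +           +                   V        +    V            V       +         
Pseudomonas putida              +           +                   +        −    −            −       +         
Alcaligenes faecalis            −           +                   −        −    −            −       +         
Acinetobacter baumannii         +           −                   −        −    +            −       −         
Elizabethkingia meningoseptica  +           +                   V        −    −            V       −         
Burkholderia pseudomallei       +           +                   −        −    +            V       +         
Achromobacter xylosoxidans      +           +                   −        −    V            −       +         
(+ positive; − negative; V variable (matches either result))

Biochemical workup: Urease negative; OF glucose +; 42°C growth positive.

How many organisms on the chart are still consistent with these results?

6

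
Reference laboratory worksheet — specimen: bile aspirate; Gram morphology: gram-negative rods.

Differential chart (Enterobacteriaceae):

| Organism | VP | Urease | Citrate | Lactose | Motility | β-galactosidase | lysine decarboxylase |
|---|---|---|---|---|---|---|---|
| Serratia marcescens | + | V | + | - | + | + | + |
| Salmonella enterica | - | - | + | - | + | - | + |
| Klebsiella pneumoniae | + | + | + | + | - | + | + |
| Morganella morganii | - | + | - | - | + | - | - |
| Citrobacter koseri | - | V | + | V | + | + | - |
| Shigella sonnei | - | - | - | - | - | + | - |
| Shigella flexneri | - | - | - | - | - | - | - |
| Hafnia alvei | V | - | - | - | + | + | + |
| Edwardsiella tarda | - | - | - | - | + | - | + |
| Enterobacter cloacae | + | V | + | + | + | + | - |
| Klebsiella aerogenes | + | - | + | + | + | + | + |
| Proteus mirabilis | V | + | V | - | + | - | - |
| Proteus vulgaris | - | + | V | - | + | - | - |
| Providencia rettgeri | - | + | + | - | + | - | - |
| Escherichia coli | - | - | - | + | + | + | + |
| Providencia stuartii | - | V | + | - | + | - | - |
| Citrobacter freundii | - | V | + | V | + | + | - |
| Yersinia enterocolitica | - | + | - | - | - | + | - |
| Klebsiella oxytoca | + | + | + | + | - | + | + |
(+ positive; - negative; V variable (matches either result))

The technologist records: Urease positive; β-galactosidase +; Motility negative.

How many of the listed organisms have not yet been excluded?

Motility -: excludes 14 organisms — 5 left.
Urease +: excludes Shigella sonnei, Shigella flexneri — 3 left.
β-galactosidase +: all 3 remaining candidates are consistent.
Still consistent: Klebsiella oxytoca, Klebsiella pneumoniae, Yersinia enterocolitica.

3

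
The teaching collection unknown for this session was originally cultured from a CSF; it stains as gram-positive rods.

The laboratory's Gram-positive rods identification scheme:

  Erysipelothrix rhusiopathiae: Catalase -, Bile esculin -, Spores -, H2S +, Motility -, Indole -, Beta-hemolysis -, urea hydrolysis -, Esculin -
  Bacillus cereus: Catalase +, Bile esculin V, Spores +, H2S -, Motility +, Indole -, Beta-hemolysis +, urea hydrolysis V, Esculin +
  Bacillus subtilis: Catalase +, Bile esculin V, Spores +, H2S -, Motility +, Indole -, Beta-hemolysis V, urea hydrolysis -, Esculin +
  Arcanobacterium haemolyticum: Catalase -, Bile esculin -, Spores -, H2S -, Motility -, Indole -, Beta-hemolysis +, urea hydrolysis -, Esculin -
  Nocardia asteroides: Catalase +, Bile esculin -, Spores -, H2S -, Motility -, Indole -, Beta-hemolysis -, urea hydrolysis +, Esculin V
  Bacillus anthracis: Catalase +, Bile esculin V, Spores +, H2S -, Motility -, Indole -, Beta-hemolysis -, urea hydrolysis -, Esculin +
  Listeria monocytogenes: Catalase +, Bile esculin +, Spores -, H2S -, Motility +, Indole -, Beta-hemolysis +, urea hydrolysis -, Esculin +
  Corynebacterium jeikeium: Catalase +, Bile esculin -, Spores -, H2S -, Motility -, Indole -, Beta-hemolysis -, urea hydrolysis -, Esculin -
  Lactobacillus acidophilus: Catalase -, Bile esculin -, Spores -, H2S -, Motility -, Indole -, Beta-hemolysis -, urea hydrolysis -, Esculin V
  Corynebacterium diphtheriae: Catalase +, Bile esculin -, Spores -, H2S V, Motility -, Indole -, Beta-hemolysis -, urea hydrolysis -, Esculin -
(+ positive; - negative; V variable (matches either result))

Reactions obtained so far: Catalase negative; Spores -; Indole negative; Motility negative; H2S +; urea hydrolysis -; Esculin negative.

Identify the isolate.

Erysipelothrix rhusiopathiae

Spores -: excludes Bacillus cereus, Bacillus subtilis, Bacillus anthracis — 7 left.
H2S +: excludes 5 organisms — 2 left.
urea hydrolysis -: all 2 remaining candidates are consistent.
Indole -: all 2 remaining candidates are consistent.
Esculin -: all 2 remaining candidates are consistent.
Catalase -: excludes Corynebacterium diphtheriae — 1 left.
Motility -: the one remaining candidate is consistent.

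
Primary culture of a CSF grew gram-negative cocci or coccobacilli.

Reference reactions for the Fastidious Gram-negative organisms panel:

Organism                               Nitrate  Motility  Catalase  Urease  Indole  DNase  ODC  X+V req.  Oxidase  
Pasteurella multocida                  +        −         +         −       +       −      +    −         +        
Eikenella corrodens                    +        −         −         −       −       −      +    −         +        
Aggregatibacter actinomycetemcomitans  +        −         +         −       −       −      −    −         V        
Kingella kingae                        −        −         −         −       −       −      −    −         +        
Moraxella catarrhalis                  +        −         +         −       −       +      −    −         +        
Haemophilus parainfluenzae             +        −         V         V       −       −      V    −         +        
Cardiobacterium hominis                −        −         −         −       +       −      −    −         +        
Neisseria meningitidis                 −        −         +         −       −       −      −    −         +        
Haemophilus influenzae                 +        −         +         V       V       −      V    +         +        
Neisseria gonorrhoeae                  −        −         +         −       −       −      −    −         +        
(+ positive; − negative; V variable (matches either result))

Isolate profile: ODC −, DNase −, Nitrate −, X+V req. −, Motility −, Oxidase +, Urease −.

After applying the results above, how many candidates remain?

4

Nitrate −: excludes 6 organisms — 4 left.
ODC −: all 4 remaining candidates are consistent.
X+V req. −: all 4 remaining candidates are consistent.
Oxidase +: all 4 remaining candidates are consistent.
Motility −: all 4 remaining candidates are consistent.
Urease −: all 4 remaining candidates are consistent.
DNase −: all 4 remaining candidates are consistent.
Still consistent: Cardiobacterium hominis, Kingella kingae, Neisseria gonorrhoeae, Neisseria meningitidis.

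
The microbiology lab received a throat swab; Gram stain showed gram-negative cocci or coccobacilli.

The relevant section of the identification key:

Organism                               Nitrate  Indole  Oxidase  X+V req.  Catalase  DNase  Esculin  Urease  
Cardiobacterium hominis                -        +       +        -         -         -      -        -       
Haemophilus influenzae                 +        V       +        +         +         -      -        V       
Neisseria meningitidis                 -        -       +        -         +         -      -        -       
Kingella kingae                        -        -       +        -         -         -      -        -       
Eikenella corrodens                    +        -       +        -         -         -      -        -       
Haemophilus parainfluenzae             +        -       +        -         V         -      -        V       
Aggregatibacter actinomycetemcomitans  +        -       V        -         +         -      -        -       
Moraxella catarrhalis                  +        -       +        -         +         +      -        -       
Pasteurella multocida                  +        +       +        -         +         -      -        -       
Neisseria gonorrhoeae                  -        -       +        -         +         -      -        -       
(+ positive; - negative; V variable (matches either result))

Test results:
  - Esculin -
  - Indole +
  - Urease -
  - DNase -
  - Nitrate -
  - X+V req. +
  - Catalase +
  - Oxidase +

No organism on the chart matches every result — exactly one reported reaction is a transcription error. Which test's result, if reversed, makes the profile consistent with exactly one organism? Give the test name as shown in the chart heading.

Nitrate

As reported, no row in the chart matches all 8 reactions.
Reversing Oxidase → still no organism matches.
Reversing Indole → still no organism matches.
Reversing Urease → still no organism matches.
Reversing Esculin → still no organism matches.
Reversing Catalase → still no organism matches.
Reversing DNase → still no organism matches.
Reversing Nitrate (to +) → unique match: Haemophilus influenzae.
Reversing X+V req. → still no organism matches.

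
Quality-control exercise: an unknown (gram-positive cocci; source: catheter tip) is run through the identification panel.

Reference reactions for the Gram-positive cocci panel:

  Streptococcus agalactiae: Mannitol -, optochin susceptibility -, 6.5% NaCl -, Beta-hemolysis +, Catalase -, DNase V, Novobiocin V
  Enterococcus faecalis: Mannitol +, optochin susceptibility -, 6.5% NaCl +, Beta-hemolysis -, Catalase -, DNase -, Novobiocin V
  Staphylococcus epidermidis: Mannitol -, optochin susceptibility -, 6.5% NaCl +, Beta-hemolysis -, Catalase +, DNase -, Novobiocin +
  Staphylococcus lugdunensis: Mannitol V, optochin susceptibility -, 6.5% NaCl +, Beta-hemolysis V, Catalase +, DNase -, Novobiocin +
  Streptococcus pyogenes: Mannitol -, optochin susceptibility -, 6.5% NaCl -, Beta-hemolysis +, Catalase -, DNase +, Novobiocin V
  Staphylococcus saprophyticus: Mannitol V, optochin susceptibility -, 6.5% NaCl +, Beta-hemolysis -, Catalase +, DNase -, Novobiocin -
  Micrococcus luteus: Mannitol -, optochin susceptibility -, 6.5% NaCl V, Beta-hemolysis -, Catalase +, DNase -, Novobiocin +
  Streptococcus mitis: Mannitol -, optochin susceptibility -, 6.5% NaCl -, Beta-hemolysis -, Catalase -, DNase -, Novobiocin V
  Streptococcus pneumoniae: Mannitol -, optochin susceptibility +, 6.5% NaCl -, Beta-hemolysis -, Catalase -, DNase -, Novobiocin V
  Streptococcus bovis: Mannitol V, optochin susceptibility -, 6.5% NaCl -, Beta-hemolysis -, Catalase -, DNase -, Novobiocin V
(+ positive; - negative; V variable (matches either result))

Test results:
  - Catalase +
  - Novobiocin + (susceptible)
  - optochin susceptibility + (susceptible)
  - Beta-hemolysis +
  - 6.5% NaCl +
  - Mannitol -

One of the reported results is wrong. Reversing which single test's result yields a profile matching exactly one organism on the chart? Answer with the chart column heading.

optochin susceptibility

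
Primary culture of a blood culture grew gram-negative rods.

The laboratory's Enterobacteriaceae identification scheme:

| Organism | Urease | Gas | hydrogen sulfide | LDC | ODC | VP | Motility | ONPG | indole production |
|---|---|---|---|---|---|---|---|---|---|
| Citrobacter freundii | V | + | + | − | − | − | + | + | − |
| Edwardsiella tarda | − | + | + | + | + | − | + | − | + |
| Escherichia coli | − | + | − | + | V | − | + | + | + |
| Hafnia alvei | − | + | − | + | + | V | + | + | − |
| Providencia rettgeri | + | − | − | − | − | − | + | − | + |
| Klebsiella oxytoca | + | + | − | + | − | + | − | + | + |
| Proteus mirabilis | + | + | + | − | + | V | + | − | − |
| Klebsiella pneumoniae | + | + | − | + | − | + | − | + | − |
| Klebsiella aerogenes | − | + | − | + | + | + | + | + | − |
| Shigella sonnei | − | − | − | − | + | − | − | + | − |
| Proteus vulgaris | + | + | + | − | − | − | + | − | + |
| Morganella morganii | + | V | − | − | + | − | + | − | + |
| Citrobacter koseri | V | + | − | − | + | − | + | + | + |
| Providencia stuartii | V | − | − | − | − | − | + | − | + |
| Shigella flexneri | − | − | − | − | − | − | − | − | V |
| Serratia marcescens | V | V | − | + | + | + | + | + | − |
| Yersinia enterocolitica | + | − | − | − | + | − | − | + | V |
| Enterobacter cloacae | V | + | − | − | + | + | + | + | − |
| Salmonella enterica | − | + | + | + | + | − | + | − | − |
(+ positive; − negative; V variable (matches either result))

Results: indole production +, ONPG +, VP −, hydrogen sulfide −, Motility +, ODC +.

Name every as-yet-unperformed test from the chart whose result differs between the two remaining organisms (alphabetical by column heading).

LDC

hydrogen sulfide −: excludes 5 organisms — 14 left.
indole production +: excludes 6 organisms — 8 left.
ODC +: excludes Providencia rettgeri, Klebsiella oxytoca, Providencia stuartii, Shigella flexneri — 4 left.
VP −: all 4 remaining candidates are consistent.
Motility +: excludes Yersinia enterocolitica — 3 left.
ONPG +: excludes Morganella morganii — 2 left.
Two candidates remain: Citrobacter koseri and Escherichia coli.
  Urease: V vs − — variable for at least one, does not separate.
  Gas: + vs + — same for both, does not separate.
  LDC: Citrobacter koseri −, Escherichia coli + — discriminates.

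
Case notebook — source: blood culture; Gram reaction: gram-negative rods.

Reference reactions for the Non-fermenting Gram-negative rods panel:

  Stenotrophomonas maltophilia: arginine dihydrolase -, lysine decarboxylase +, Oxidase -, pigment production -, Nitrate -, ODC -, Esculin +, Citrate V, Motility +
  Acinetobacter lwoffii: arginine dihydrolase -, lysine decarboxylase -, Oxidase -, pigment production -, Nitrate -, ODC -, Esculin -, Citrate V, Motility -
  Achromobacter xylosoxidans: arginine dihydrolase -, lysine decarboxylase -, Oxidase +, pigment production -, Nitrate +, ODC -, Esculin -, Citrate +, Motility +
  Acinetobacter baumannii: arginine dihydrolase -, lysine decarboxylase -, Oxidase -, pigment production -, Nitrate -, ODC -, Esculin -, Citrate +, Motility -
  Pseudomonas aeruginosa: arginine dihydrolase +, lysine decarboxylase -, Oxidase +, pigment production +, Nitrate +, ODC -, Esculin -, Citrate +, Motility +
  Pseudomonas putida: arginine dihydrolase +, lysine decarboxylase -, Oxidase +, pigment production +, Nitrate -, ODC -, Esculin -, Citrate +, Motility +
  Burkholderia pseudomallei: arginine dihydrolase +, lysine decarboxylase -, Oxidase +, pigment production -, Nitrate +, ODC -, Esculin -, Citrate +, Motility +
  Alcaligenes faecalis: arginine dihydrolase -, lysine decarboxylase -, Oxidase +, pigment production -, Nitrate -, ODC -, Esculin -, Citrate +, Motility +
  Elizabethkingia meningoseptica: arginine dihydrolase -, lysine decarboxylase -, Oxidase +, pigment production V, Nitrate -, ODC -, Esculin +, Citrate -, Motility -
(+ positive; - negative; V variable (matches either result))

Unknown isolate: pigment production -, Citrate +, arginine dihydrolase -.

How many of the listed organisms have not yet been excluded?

Citrate +: excludes Elizabethkingia meningoseptica — 8 left.
pigment production -: excludes Pseudomonas aeruginosa, Pseudomonas putida — 6 left.
arginine dihydrolase -: excludes Burkholderia pseudomallei — 5 left.
Still consistent: Achromobacter xylosoxidans, Acinetobacter baumannii, Acinetobacter lwoffii, Alcaligenes faecalis, Stenotrophomonas maltophilia.

5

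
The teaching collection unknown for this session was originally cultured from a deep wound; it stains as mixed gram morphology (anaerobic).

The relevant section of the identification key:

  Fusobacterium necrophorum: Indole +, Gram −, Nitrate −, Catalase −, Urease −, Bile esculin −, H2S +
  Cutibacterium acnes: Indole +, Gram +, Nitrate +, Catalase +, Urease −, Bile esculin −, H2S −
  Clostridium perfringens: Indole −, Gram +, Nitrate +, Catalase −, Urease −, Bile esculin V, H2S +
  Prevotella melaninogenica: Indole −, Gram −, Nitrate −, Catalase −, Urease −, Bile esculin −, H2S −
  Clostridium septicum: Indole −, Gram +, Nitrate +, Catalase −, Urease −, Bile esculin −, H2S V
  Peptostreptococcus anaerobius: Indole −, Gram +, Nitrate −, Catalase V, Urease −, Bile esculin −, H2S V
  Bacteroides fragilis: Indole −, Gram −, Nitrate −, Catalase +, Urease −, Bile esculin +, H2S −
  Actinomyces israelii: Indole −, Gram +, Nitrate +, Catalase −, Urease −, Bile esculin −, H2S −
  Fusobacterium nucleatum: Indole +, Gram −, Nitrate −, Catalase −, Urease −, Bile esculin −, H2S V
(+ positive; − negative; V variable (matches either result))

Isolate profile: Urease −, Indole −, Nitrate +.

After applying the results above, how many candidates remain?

Nitrate +: excludes 5 organisms — 4 left.
Indole −: excludes Cutibacterium acnes — 3 left.
Urease −: all 3 remaining candidates are consistent.
Still consistent: Actinomyces israelii, Clostridium perfringens, Clostridium septicum.

3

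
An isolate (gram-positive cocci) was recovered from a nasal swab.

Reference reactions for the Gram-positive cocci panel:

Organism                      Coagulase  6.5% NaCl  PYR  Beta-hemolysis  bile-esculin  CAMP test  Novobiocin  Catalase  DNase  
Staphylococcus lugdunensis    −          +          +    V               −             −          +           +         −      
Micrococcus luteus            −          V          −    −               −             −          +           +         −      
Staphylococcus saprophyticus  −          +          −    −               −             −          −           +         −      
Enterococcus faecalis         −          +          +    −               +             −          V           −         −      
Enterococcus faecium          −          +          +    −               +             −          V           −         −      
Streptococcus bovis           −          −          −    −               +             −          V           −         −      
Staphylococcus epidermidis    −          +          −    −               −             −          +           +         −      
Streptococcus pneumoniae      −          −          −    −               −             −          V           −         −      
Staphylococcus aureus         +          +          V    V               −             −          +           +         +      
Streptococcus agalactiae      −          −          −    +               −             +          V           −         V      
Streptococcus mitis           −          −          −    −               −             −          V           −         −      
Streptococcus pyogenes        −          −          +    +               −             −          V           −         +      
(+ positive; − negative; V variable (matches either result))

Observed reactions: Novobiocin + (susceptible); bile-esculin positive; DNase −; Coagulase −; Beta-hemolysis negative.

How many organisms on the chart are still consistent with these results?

Novobiocin +: excludes Staphylococcus saprophyticus — 11 left.
Coagulase −: excludes Staphylococcus aureus — 10 left.
DNase −: excludes Streptococcus pyogenes — 9 left.
Beta-hemolysis −: excludes Streptococcus agalactiae — 8 left.
bile-esculin +: excludes 5 organisms — 3 left.
Still consistent: Enterococcus faecalis, Enterococcus faecium, Streptococcus bovis.

3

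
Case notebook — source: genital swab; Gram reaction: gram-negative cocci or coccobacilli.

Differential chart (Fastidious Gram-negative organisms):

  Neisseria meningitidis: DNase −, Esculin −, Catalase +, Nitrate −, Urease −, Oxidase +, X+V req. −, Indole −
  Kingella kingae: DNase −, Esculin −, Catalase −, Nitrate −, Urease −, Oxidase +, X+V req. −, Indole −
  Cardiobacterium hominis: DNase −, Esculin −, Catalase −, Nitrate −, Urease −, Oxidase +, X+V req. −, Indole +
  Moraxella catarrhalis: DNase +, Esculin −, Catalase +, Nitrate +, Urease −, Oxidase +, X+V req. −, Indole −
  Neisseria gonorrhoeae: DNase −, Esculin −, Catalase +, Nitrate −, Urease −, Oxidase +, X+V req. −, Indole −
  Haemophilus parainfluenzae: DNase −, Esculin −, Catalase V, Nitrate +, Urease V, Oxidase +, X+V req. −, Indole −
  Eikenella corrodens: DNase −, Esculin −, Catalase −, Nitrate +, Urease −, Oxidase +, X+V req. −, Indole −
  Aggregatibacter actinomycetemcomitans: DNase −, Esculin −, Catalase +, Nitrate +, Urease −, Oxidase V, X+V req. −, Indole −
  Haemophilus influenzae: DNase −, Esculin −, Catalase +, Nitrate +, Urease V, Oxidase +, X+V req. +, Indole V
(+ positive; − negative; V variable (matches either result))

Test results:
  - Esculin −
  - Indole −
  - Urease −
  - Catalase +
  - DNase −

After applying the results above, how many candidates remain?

5

Esculin −: all 9 remaining candidates are consistent.
Urease −: all 9 remaining candidates are consistent.
Indole −: excludes Cardiobacterium hominis — 8 left.
DNase −: excludes Moraxella catarrhalis — 7 left.
Catalase +: excludes Kingella kingae, Eikenella corrodens — 5 left.
Still consistent: Aggregatibacter actinomycetemcomitans, Haemophilus influenzae, Haemophilus parainfluenzae, Neisseria gonorrhoeae, Neisseria meningitidis.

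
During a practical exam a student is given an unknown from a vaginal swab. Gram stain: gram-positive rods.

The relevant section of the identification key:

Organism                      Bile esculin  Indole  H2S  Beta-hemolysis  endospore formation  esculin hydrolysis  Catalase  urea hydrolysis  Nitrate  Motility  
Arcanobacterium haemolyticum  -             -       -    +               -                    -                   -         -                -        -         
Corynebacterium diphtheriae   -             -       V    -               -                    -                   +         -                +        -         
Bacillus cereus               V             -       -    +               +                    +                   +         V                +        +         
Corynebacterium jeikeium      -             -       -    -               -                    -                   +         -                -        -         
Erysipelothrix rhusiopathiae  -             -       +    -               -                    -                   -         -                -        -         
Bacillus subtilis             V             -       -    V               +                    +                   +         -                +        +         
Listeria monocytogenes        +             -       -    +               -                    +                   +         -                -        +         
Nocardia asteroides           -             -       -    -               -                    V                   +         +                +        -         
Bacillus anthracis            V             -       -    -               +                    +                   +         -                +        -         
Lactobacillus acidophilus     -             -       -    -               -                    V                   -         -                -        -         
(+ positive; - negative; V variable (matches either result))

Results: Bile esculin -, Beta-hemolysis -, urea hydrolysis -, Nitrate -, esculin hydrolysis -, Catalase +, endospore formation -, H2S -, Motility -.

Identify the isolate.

Corynebacterium jeikeium

Catalase +: excludes Arcanobacterium haemolyticum, Erysipelothrix rhusiopathiae, Lactobacillus acidophilus — 7 left.
Nitrate -: excludes 5 organisms — 2 left.
Beta-hemolysis -: excludes Listeria monocytogenes — 1 left.
urea hydrolysis -: the one remaining candidate is consistent.
esculin hydrolysis -: the one remaining candidate is consistent.
Bile esculin -: the one remaining candidate is consistent.
H2S -: the one remaining candidate is consistent.
Motility -: the one remaining candidate is consistent.
endospore formation -: the one remaining candidate is consistent.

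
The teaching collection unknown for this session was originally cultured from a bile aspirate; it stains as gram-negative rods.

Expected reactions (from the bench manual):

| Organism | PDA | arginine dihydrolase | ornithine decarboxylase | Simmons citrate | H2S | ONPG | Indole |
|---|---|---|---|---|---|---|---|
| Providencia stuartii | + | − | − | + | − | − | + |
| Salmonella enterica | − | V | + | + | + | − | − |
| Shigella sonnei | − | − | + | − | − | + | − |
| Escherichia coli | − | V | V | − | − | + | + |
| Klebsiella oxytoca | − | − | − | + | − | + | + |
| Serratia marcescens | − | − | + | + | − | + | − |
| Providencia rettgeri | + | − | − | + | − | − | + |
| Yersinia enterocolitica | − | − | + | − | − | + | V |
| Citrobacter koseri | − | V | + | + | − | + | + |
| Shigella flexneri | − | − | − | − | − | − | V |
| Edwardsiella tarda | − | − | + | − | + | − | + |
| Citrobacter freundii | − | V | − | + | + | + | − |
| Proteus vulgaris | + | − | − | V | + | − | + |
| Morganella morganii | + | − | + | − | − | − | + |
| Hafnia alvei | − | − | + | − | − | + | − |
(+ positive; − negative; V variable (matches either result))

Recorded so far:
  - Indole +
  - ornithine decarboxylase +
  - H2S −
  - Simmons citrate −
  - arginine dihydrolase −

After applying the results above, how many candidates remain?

3

Indole +: excludes 5 organisms — 10 left.
arginine dihydrolase −: all 10 remaining candidates are consistent.
H2S −: excludes Edwardsiella tarda, Proteus vulgaris — 8 left.
ornithine decarboxylase +: excludes Providencia stuartii, Klebsiella oxytoca, Providencia rettgeri, Shigella flexneri — 4 left.
Simmons citrate −: excludes Citrobacter koseri — 3 left.
Still consistent: Escherichia coli, Morganella morganii, Yersinia enterocolitica.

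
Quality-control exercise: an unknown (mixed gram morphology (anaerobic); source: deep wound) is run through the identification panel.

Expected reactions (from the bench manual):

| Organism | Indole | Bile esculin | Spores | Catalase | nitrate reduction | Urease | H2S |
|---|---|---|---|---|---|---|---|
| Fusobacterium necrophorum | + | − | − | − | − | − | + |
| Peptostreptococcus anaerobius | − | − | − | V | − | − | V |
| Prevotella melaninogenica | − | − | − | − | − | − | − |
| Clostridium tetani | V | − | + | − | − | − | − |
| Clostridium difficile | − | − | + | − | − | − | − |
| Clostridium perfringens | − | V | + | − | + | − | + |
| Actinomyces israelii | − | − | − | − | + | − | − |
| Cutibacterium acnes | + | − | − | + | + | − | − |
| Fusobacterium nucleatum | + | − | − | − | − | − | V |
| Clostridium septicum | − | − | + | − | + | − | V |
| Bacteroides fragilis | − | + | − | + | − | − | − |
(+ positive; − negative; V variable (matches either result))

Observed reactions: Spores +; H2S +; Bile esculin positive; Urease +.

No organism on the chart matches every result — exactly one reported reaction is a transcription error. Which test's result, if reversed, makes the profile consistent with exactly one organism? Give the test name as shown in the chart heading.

As reported, no row in the chart matches all 4 reactions.
Reversing Bile esculin → still no organism matches.
Reversing Spores → still no organism matches.
Reversing Urease (to −) → unique match: Clostridium perfringens.
Reversing H2S → still no organism matches.

Urease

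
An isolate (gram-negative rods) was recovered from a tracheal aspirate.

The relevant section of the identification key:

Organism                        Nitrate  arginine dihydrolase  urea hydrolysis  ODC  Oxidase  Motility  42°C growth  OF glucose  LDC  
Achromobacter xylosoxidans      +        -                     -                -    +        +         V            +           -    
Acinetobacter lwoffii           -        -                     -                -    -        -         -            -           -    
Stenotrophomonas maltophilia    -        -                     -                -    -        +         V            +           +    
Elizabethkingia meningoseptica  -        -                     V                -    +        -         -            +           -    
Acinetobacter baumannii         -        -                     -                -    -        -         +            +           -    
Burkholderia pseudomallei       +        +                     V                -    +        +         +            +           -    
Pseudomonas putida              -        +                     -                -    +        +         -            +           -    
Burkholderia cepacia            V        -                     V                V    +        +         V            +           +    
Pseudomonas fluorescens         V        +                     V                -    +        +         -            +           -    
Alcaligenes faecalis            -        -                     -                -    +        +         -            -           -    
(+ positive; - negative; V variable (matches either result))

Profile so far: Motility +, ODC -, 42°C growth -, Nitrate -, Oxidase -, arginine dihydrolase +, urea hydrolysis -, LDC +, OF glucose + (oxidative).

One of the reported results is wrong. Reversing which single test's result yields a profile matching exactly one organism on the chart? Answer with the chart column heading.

arginine dihydrolase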